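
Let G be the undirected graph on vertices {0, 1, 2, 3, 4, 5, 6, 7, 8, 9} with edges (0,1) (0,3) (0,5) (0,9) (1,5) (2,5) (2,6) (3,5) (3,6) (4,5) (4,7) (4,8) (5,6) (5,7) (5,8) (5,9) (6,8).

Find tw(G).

A width-2 tree decomposition is:
Bags: B1 = {3, 5, 6}  B2 = {5, 6, 8}  B3 = {0, 3, 5}  B4 = {0, 1, 5}  B5 = {0, 5, 9}  B6 = {4, 5, 8}  B7 = {4, 5, 7}  B8 = {2, 5, 6}
Tree: B1–B2, B1–B3, B3–B4, B3–B5, B2–B6, B6–B7, B2–B8
Each bag holds 3 vertices, so the decomposition has width 2, which upper-bounds the treewidth. Conversely, {0, 1, 5} is a clique of size 3, and the vertices of any clique must share a bag in every tree decomposition; so some bag has ≥ 3 vertices and tw(G) ≥ 2. Hence tw(G) = 2 exactly.

2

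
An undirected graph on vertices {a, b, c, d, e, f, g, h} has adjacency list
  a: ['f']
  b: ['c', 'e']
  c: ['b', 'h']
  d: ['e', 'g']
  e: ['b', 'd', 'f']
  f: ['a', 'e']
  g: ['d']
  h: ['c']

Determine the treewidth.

A width-1 tree decomposition is:
Bags: B1 = {d, e}  B2 = {e, f}  B3 = {b, e}  B4 = {b, c}  B5 = {d, g}  B6 = {a, f}  B7 = {c, h}
Tree: B1–B2, B2–B3, B3–B4, B1–B5, B2–B6, B4–B7
Every bag has size at most 2, so the width is 2 − 1 = 1 and tw(G) ≤ 1. G has an edge, so its treewidth is at least 1. Hence tw(G) = 1 exactly.

1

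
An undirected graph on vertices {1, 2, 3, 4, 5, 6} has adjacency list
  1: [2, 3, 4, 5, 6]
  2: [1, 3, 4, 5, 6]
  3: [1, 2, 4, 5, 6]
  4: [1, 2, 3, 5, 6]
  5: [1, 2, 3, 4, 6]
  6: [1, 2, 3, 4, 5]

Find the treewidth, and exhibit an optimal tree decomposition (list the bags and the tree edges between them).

Treewidth 5.
Bags: B1 = {1, 2, 3, 4, 5, 6}
Tree: (single bag)

With just one bag of size 6, the width is 6 − 1 = 5, so tw(G) ≤ 5. Conversely, {1, 2, 3, 4, 5, 6} is a clique of size 6, and the vertices of any clique must share a bag in every tree decomposition; so some bag has ≥ 6 vertices and tw(G) ≥ 5. Hence tw(G) = 5 exactly.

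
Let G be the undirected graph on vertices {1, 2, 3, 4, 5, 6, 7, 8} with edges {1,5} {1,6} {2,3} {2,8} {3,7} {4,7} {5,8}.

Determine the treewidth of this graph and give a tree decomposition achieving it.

Treewidth 1.
Bags: B1 = {4, 7}  B2 = {3, 7}  B3 = {2, 3}  B4 = {2, 8}  B5 = {5, 8}  B6 = {1, 5}  B7 = {1, 6}
Tree: B1–B2, B2–B3, B3–B4, B4–B5, B5–B6, B6–B7

The largest bag has 2 vertices, giving width 1; this decomposition certifies tw(G) ≤ 1. Any graph with an edge has treewidth ≥ 1, and G has the edge 4–7. Hence tw(G) = 1 exactly.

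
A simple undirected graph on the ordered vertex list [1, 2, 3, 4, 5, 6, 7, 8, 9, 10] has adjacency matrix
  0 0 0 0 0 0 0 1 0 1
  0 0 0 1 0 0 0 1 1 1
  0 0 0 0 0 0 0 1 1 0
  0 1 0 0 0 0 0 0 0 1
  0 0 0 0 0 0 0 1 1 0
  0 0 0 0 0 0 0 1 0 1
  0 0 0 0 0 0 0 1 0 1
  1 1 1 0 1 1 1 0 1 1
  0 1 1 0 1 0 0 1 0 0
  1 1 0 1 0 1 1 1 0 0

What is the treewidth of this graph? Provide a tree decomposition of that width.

The largest bag has 3 vertices, giving width 2; this decomposition certifies tw(G) ≤ 2. Conversely, {2, 8, 9} is a clique of size 3, and the vertices of any clique must share a bag in every tree decomposition; so some bag has ≥ 3 vertices and tw(G) ≥ 2. Combining the bounds, tw(G) = 2.

Treewidth 2.
One such decomposition:
Bags: B1 = {2, 8, 9}  B2 = {2, 8, 10}  B3 = {6, 8, 10}  B4 = {2, 4, 10}  B5 = {1, 8, 10}  B6 = {7, 8, 10}  B7 = {5, 8, 9}  B8 = {3, 8, 9}
Tree: B1–B2, B2–B3, B2–B4, B3–B5, B3–B6, B1–B7, B1–B8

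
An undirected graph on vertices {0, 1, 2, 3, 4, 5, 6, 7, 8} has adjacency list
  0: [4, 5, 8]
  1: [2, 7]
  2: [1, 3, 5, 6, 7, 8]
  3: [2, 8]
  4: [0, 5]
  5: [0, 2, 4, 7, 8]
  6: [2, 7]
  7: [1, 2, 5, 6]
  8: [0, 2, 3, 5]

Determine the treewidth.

2

A width-2 tree decomposition is:
Bags: B1 = {2, 5, 8}  B2 = {2, 5, 7}  B3 = {2, 6, 7}  B4 = {2, 3, 8}  B5 = {0, 5, 8}  B6 = {1, 2, 7}  B7 = {0, 4, 5}
Tree: B1–B2, B2–B3, B1–B4, B1–B5, B3–B6, B5–B7
The largest bag has 3 vertices, giving width 2; this decomposition certifies tw(G) ≤ 2. For the lower bound, the 3 vertices {0, 5, 8} are pairwise adjacent, and any tree decomposition puts a clique entirely inside one bag — forcing width ≥ 2. Combining the bounds, tw(G) = 2.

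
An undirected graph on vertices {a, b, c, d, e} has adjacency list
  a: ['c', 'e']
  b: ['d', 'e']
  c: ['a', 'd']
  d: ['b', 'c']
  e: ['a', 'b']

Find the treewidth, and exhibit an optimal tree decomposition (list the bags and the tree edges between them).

The largest bag has 3 vertices, giving width 2; this decomposition certifies tw(G) ≤ 2. The edges b–e–a–c–d–b form a cycle, so G is not a tree and its treewidth is at least 2. Combining the bounds, tw(G) = 2.

Treewidth 2.
One optimal decomposition is:
Bags: B1 = {a, b, e}  B2 = {a, b, c}  B3 = {b, c, d}
Tree: B1–B2, B2–B3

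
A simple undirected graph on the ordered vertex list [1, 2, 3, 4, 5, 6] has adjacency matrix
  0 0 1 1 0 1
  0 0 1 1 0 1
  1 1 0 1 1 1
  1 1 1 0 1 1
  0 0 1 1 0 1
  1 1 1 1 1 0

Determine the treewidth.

A width-3 tree decomposition is:
Bags: B1 = {2, 3, 4, 6}  B2 = {1, 3, 4, 6}  B3 = {3, 4, 5, 6}
Tree: B1–B2, B1–B3
The largest bag has 4 vertices, giving width 3; this decomposition certifies tw(G) ≤ 3. Conversely, {1, 3, 4, 6} is a clique of size 4, and the vertices of any clique must share a bag in every tree decomposition; so some bag has ≥ 4 vertices and tw(G) ≥ 3. Combining the bounds, tw(G) = 3.

3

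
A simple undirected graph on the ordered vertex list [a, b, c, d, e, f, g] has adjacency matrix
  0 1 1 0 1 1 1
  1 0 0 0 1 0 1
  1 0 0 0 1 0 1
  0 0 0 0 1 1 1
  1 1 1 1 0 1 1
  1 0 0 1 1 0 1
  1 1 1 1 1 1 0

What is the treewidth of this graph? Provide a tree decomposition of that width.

Treewidth 3.
One optimal decomposition is:
Bags: B1 = {a, e, f, g}  B2 = {d, e, f, g}  B3 = {a, c, e, g}  B4 = {a, b, e, g}
Tree: B1–B2, B1–B3, B1–B4

Every bag has size at most 4, so the width is 4 − 1 = 3 and tw(G) ≤ 3. Conversely, {d, e, f, g} is a clique of size 4, and the vertices of any clique must share a bag in every tree decomposition; so some bag has ≥ 4 vertices and tw(G) ≥ 3. Therefore the treewidth is 3.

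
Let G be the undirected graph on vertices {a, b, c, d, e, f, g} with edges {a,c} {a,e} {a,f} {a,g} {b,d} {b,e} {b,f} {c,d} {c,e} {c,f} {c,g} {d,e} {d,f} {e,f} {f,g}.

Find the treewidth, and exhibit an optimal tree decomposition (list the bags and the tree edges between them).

Each bag holds 4 vertices, so the decomposition has width 3, which upper-bounds the treewidth. For the lower bound, the 4 vertices {a, c, f, g} are pairwise adjacent, and any tree decomposition puts a clique entirely inside one bag — forcing width ≥ 3. Therefore the treewidth is 3.

Treewidth 3.
One such decomposition:
Bags: B1 = {a, c, e, f}  B2 = {c, d, e, f}  B3 = {b, d, e, f}  B4 = {a, c, f, g}
Tree: B1–B2, B2–B3, B1–B4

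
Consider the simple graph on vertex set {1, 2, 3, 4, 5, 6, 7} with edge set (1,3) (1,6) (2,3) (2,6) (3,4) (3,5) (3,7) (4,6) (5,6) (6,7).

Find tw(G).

2

A width-2 tree decomposition is:
Bags: B1 = {3, 6, 7}  B2 = {3, 5, 6}  B3 = {2, 3, 6}  B4 = {3, 4, 6}  B5 = {1, 3, 6}
Tree: B1–B2, B2–B3, B3–B4, B4–B5
Every bag has size at most 3, so the width is 3 − 1 = 2 and tw(G) ≤ 2. The edges 3–7–6–5–3 form a cycle, so G is not a tree and its treewidth is at least 2. Hence tw(G) = 2 exactly.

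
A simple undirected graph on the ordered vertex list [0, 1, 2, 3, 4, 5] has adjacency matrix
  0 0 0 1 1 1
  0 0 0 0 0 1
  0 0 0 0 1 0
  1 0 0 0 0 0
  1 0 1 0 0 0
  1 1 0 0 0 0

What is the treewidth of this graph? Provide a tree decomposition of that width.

Treewidth 1.
Bags: B1 = {1, 5}  B2 = {0, 5}  B3 = {0, 4}  B4 = {0, 3}  B5 = {2, 4}
Tree: B1–B2, B2–B3, B2–B4, B3–B5

The largest bag has 2 vertices, giving width 1; this decomposition certifies tw(G) ≤ 1. Since G has at least one edge (e.g. 1–5), it is not an edgeless graph, so tw(G) ≥ 1. Therefore the treewidth is 1.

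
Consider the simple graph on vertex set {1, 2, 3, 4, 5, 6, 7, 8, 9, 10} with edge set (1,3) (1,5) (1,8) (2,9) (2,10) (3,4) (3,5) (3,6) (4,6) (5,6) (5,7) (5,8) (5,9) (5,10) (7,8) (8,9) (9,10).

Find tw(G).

2

A width-2 tree decomposition is:
Bags: B1 = {5, 8, 9}  B2 = {1, 5, 8}  B3 = {5, 7, 8}  B4 = {5, 9, 10}  B5 = {1, 3, 5}  B6 = {3, 5, 6}  B7 = {2, 9, 10}  B8 = {3, 4, 6}
Tree: B1–B2, B1–B3, B1–B4, B2–B5, B5–B6, B4–B7, B6–B8
The largest bag has 3 vertices, giving width 2; this decomposition certifies tw(G) ≤ 2. Conversely, {2, 9, 10} is a clique of size 3, and the vertices of any clique must share a bag in every tree decomposition; so some bag has ≥ 3 vertices and tw(G) ≥ 2. Hence tw(G) = 2 exactly.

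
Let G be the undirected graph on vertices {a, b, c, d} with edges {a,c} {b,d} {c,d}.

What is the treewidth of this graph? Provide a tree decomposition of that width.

Each bag holds 2 vertices, so the decomposition has width 1, which upper-bounds the treewidth. Since G has at least one edge (e.g. b–d), it is not an edgeless graph, so tw(G) ≥ 1. Therefore the treewidth is 1.

Treewidth 1.
Bags: B1 = {b, d}  B2 = {c, d}  B3 = {a, c}
Tree: B1–B2, B2–B3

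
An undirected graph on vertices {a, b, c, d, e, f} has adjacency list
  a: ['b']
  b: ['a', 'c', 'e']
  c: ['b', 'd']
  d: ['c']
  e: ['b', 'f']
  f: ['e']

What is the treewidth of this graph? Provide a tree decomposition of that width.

Treewidth 1.
One such decomposition:
Bags: B1 = {b, c}  B2 = {b, e}  B3 = {a, b}  B4 = {c, d}  B5 = {e, f}
Tree: B1–B2, B1–B3, B1–B4, B2–B5

Each bag holds 2 vertices, so the decomposition has width 1, which upper-bounds the treewidth. Any graph with an edge has treewidth ≥ 1, and G has the edge b–c. Combining the bounds, tw(G) = 1.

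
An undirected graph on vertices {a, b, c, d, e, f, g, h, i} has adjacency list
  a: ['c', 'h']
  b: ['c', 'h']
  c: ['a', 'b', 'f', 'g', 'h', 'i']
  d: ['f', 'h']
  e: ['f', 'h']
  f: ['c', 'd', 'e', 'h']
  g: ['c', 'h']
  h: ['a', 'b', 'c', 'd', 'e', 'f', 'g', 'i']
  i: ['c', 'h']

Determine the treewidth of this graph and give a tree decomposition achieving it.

Treewidth 2.
Bags: B1 = {a, c, h}  B2 = {c, g, h}  B3 = {c, f, h}  B4 = {e, f, h}  B5 = {c, h, i}  B6 = {b, c, h}  B7 = {d, f, h}
Tree: B1–B2, B1–B3, B3–B4, B2–B5, B2–B6, B4–B7

Every bag has size at most 3, so the width is 3 − 1 = 2 and tw(G) ≤ 2. On the other hand G contains the 3-clique {d, f, h}. A clique must lie in a single bag of any decomposition, so no decomposition can have width below 2. Hence tw(G) = 2 exactly.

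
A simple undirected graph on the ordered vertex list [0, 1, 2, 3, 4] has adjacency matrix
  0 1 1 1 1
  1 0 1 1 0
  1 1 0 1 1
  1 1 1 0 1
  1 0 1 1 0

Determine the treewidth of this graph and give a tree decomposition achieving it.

Every bag has size at most 4, so the width is 4 − 1 = 3 and tw(G) ≤ 3. For the lower bound, the 4 vertices {0, 1, 2, 3} are pairwise adjacent, and any tree decomposition puts a clique entirely inside one bag — forcing width ≥ 3. Therefore the treewidth is 3.

Treewidth 3.
Bags: B1 = {0, 1, 2, 3}  B2 = {0, 2, 3, 4}
Tree: B1–B2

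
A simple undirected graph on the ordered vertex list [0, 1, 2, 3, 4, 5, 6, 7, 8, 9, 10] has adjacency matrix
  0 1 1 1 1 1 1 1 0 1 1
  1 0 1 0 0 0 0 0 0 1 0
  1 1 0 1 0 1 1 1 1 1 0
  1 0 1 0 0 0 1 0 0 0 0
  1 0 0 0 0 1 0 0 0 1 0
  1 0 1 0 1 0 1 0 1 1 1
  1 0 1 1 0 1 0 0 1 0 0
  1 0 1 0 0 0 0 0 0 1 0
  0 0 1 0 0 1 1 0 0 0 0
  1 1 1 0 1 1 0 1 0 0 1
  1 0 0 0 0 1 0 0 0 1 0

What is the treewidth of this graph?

A width-3 tree decomposition is:
Bags: B1 = {2, 5, 6, 8}  B2 = {0, 2, 5, 6}  B3 = {0, 2, 5, 9}  B4 = {0, 5, 9, 10}  B5 = {0, 2, 3, 6}  B6 = {0, 2, 7, 9}  B7 = {0, 1, 2, 9}  B8 = {0, 4, 5, 9}
Tree: B1–B2, B2–B3, B3–B4, B2–B5, B3–B6, B3–B7, B3–B8
Each bag holds 4 vertices, so the decomposition has width 3, which upper-bounds the treewidth. On the other hand G contains the 4-clique {0, 1, 2, 9}. A clique must lie in a single bag of any decomposition, so no decomposition can have width below 3. Combining the bounds, tw(G) = 3.

3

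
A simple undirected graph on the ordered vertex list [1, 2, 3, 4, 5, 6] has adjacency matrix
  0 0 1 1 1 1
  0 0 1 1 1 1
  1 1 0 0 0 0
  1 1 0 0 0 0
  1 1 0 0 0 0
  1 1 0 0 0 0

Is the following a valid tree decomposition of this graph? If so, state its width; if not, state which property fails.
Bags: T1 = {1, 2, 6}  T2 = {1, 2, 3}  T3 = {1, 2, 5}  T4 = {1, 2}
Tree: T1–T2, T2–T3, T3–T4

A tree decomposition must satisfy three properties: every vertex lies in some bag; for every edge, both endpoints lie together in some bag; and for every vertex, the bags containing it form a connected subtree. Here vertex 4 appears in no bag, so the decomposition is invalid.

No — vertex 4 appears in no bag.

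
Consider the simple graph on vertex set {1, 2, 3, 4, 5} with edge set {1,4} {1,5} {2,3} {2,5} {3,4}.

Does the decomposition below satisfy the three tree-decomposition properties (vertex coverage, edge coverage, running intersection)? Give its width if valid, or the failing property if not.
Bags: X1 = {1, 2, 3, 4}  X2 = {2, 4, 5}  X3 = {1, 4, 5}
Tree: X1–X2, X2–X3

A tree decomposition must satisfy three properties: every vertex lies in some bag; for every edge, both endpoints lie together in some bag; and for every vertex, the bags containing it form a connected subtree. Here bags containing vertex 1 are not connected in the tree, so the decomposition is invalid.

No — bags containing vertex 1 are not connected in the tree.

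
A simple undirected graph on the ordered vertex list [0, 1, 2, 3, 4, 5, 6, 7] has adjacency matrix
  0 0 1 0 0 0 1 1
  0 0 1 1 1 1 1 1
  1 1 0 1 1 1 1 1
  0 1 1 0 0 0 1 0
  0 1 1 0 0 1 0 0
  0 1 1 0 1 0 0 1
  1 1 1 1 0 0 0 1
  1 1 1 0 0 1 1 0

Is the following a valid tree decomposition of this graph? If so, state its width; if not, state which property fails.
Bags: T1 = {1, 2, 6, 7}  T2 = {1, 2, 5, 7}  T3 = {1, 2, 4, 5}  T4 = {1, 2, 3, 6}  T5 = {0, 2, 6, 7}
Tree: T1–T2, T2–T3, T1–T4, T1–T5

Vertex coverage: the bags together contain {0, 1, 2, 3, 4, 5, 6, 7}, the full vertex set. Edge coverage: each edge of G has both endpoints in at least one bag. Running intersection: for every vertex, the bags containing it form a connected subtree. All three properties hold, so this is a valid tree decomposition of width max|bag| − 1 = 3, and hence tw(G) ≤ 3.

Yes; width 3.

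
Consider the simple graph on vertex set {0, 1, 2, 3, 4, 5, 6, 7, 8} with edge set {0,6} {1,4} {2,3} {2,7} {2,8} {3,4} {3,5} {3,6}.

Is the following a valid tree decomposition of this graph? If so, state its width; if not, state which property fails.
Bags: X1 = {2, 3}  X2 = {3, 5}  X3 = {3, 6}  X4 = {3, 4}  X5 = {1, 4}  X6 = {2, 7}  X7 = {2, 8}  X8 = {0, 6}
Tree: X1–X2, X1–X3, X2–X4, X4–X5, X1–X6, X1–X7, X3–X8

Every vertex of G appears in some bag (union = {0, 1, 2, 3, 4, 5, 6, 7, 8}); every edge is covered by a bag; and for each vertex v the set of bags containing v is connected in the bag tree. The decomposition is therefore valid. The largest bag has 2 vertices, so the width is 1.

Yes; width 1.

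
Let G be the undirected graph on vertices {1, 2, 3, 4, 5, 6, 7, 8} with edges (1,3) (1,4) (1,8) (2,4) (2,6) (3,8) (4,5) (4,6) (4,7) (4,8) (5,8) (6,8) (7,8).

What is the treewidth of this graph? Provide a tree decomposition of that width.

Treewidth 2.
One such decomposition:
Bags: B1 = {4, 6, 8}  B2 = {2, 4, 6}  B3 = {1, 4, 8}  B4 = {4, 5, 8}  B5 = {4, 7, 8}  B6 = {1, 3, 8}
Tree: B1–B2, B1–B3, B3–B4, B1–B5, B3–B6

The largest bag has 3 vertices, giving width 2; this decomposition certifies tw(G) ≤ 2. On the other hand G contains the 3-clique {1, 3, 8}. A clique must lie in a single bag of any decomposition, so no decomposition can have width below 2. Combining the bounds, tw(G) = 2.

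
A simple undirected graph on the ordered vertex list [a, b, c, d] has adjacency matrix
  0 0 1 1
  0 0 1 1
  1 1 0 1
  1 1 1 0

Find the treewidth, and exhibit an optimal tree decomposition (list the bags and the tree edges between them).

The largest bag has 3 vertices, giving width 2; this decomposition certifies tw(G) ≤ 2. Conversely, {a, c, d} is a clique of size 3, and the vertices of any clique must share a bag in every tree decomposition; so some bag has ≥ 3 vertices and tw(G) ≥ 2. Combining the bounds, tw(G) = 2.

Treewidth 2.
One optimal decomposition is:
Bags: B1 = {b, c, d}  B2 = {a, c, d}
Tree: B1–B2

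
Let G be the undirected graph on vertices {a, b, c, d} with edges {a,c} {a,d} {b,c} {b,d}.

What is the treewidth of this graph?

A width-2 tree decomposition is:
Bags: B1 = {a, b, d}  B2 = {a, b, c}
Tree: B1–B2
The largest bag has 3 vertices, giving width 2; this decomposition certifies tw(G) ≤ 2. For the lower bound, G contains the cycle b–d–a–c–b, so G is not a forest; only forests have treewidth ≤ 1, hence tw(G) ≥ 2. The upper and lower bounds meet at 2, so that is the treewidth.

2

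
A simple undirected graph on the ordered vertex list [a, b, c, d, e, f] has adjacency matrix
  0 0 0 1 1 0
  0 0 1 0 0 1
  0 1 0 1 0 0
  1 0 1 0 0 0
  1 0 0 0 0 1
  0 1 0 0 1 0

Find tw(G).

A width-2 tree decomposition is:
Bags: B1 = {a, e, f}  B2 = {a, d, f}  B3 = {c, d, f}  B4 = {b, c, f}
Tree: B1–B2, B2–B3, B3–B4
Each bag holds 3 vertices, so the decomposition has width 2, which upper-bounds the treewidth. Since f–e–a–d–c–b–f is a cycle in G, G is not acyclic. Forests are exactly the graphs of treewidth ≤ 1, so tw(G) ≥ 2. Combining the bounds, tw(G) = 2.

2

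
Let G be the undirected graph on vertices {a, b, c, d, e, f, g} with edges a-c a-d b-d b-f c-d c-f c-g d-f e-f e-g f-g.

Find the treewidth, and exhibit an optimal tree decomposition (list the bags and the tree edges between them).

Each bag holds 3 vertices, so the decomposition has width 2, which upper-bounds the treewidth. On the other hand G contains the 3-clique {a, c, d}. A clique must lie in a single bag of any decomposition, so no decomposition can have width below 2. Hence tw(G) = 2 exactly.

Treewidth 2.
One optimal decomposition is:
Bags: B1 = {c, f, g}  B2 = {c, d, f}  B3 = {a, c, d}  B4 = {b, d, f}  B5 = {e, f, g}
Tree: B1–B2, B2–B3, B2–B4, B1–B5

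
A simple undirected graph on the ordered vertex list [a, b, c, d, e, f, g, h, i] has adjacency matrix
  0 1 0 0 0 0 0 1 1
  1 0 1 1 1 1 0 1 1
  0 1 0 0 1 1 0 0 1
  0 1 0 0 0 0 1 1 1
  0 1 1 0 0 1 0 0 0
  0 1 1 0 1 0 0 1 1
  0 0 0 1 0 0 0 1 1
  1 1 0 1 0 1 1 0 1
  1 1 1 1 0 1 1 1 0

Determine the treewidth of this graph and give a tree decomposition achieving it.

Every bag has size at most 4, so the width is 4 − 1 = 3 and tw(G) ≤ 3. Conversely, {d, g, h, i} is a clique of size 4, and the vertices of any clique must share a bag in every tree decomposition; so some bag has ≥ 4 vertices and tw(G) ≥ 3. Hence tw(G) = 3 exactly.

Treewidth 3.
One such decomposition:
Bags: B1 = {b, f, h, i}  B2 = {b, c, f, i}  B3 = {b, d, h, i}  B4 = {d, g, h, i}  B5 = {b, c, e, f}  B6 = {a, b, h, i}
Tree: B1–B2, B1–B3, B3–B4, B2–B5, B3–B6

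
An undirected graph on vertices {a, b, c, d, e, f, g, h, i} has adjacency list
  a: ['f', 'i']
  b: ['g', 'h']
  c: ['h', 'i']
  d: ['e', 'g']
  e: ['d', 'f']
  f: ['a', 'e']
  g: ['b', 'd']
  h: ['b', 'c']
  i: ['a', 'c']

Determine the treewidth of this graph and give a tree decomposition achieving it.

The largest bag has 3 vertices, giving width 2; this decomposition certifies tw(G) ≤ 2. The edges d–g–b–h–c–i–a–f–e–d form a cycle, so G is not a tree and its treewidth is at least 2. Hence tw(G) = 2 exactly.

Treewidth 2.
One optimal decomposition is:
Bags: B1 = {b, d, g}  B2 = {b, d, h}  B3 = {c, d, h}  B4 = {c, d, i}  B5 = {a, d, i}  B6 = {a, d, f}  B7 = {d, e, f}
Tree: B1–B2, B2–B3, B3–B4, B4–B5, B5–B6, B6–B7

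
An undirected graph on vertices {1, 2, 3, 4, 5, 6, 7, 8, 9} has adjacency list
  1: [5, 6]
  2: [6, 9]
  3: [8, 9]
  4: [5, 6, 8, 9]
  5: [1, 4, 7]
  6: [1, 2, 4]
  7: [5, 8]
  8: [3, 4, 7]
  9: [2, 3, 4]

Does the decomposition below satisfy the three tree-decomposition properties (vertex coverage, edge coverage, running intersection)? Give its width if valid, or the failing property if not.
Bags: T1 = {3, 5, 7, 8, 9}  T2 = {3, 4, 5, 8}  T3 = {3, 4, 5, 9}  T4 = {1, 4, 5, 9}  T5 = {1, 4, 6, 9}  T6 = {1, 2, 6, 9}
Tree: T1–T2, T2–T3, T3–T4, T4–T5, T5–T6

A tree decomposition must satisfy three properties: every vertex lies in some bag; for every edge, both endpoints lie together in some bag; and for every vertex, the bags containing it form a connected subtree. Here bags containing vertex 9 are not connected in the tree, so the decomposition is invalid.

No — bags containing vertex 9 are not connected in the tree.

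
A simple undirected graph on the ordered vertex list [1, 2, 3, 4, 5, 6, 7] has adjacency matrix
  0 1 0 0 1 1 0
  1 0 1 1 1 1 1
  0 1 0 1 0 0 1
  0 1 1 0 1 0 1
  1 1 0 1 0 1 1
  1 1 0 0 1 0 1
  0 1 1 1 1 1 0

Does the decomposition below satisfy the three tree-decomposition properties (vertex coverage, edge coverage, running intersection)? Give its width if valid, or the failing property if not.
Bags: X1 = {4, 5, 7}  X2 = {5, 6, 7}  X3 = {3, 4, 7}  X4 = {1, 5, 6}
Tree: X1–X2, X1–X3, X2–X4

A tree decomposition must satisfy three properties: every vertex lies in some bag; for every edge, both endpoints lie together in some bag; and for every vertex, the bags containing it form a connected subtree. Here vertex 2 appears in no bag, so the decomposition is invalid.

No — vertex 2 appears in no bag.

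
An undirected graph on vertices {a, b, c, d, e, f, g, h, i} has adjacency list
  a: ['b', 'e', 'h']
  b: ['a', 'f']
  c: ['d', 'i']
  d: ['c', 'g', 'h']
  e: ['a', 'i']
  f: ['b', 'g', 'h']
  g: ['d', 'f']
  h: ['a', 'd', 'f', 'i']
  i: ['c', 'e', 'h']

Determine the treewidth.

3

A width-3 tree decomposition is:
Bags: B1 = {a, b, e, i}  B2 = {a, b, h, i}  B3 = {b, f, h, i}  B4 = {c, f, h, i}  B5 = {c, d, f, h}  B6 = {c, d, f, g}
Tree: B1–B2, B2–B3, B3–B4, B4–B5, B5–B6
The largest bag has 4 vertices, giving width 3; this decomposition certifies tw(G) ≤ 3. For the lower bound: the 4 vertex sets {a,b,e}, {i}, {h}, {c,d,f,g} are disjoint, each induces a connected subgraph, and every pair is joined by at least one edge of G. Contracting each set to a single vertex therefore yields K_{4} as a minor, and since treewidth is minor-monotone, tw(G) ≥ tw(K_{4}) = 3. Combining the bounds, tw(G) = 3.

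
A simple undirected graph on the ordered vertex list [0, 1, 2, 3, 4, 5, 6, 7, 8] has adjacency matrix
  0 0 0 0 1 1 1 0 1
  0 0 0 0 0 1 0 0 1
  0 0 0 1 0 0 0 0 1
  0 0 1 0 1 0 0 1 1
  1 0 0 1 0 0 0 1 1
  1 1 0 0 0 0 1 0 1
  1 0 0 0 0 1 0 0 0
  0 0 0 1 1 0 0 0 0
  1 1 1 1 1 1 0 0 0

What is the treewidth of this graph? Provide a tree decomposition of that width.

Each bag holds 3 vertices, so the decomposition has width 2, which upper-bounds the treewidth. On the other hand G contains the 3-clique {0, 4, 8}. A clique must lie in a single bag of any decomposition, so no decomposition can have width below 2. Hence tw(G) = 2 exactly.

Treewidth 2.
One optimal decomposition is:
Bags: B1 = {2, 3, 8}  B2 = {3, 4, 8}  B3 = {0, 4, 8}  B4 = {0, 5, 8}  B5 = {1, 5, 8}  B6 = {3, 4, 7}  B7 = {0, 5, 6}
Tree: B1–B2, B2–B3, B3–B4, B4–B5, B2–B6, B4–B7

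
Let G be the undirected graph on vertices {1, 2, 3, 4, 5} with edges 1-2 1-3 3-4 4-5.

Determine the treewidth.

A width-1 tree decomposition is:
Bags: B1 = {1, 3}  B2 = {3, 4}  B3 = {1, 2}  B4 = {4, 5}
Tree: B1–B2, B1–B3, B2–B4
Each bag holds 2 vertices, so the decomposition has width 1, which upper-bounds the treewidth. G has an edge, so its treewidth is at least 1. Therefore the treewidth is 1.

1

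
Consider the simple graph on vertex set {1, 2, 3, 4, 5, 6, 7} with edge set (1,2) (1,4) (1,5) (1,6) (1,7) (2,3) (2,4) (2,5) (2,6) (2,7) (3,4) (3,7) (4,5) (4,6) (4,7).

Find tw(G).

3

A width-3 tree decomposition is:
Bags: B1 = {1, 2, 4, 6}  B2 = {1, 2, 4, 7}  B3 = {1, 2, 4, 5}  B4 = {2, 3, 4, 7}
Tree: B1–B2, B1–B3, B2–B4
Every bag has size at most 4, so the width is 4 − 1 = 3 and tw(G) ≤ 3. On the other hand G contains the 4-clique {1, 2, 4, 5}. A clique must lie in a single bag of any decomposition, so no decomposition can have width below 3. Combining the bounds, tw(G) = 3.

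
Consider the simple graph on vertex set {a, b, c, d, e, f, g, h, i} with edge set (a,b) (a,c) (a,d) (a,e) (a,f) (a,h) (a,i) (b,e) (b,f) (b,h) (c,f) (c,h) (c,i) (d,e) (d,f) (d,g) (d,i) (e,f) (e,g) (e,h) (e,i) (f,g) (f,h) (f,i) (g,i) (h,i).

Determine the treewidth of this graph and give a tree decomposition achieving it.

Every bag has size at most 5, so the width is 5 − 1 = 4 and tw(G) ≤ 4. Conversely, {a, b, e, f, h} is a clique of size 5, and the vertices of any clique must share a bag in every tree decomposition; so some bag has ≥ 5 vertices and tw(G) ≥ 4. Hence tw(G) = 4 exactly.

Treewidth 4.
One such decomposition:
Bags: B1 = {a, d, e, f, i}  B2 = {d, e, f, g, i}  B3 = {a, e, f, h, i}  B4 = {a, b, e, f, h}  B5 = {a, c, f, h, i}
Tree: B1–B2, B1–B3, B3–B4, B3–B5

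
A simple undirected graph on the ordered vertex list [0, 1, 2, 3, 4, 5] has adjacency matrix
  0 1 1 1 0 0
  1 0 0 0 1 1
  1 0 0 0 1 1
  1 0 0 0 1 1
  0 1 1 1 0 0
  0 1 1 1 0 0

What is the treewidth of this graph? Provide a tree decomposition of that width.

Treewidth 3.
One optimal decomposition is:
Bags: B1 = {0, 2, 4, 5}  B2 = {0, 1, 4, 5}  B3 = {0, 3, 4, 5}
Tree: B1–B2, B2–B3

Every bag has size at most 4, so the width is 4 − 1 = 3 and tw(G) ≤ 3. For the lower bound: the 4 vertex sets {0,2}, {1,4}, {5}, {3} are disjoint, each induces a connected subgraph, and every pair is joined by at least one edge of G. Contracting each set to a single vertex therefore yields K_{4} as a minor, and since treewidth is minor-monotone, tw(G) ≥ tw(K_{4}) = 3. Hence tw(G) = 3 exactly.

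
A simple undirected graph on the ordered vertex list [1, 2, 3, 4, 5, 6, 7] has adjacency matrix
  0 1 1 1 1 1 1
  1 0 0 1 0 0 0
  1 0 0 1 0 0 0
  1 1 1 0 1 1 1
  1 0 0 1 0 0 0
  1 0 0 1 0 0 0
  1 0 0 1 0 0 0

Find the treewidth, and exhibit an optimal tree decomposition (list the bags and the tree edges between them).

Treewidth 2.
Bags: B1 = {1, 2, 4}  B2 = {1, 3, 4}  B3 = {1, 4, 5}  B4 = {1, 4, 7}  B5 = {1, 4, 6}
Tree: B1–B2, B1–B3, B2–B4, B2–B5

Every bag has size at most 3, so the width is 3 − 1 = 2 and tw(G) ≤ 2. On the other hand G contains the 3-clique {1, 2, 4}. A clique must lie in a single bag of any decomposition, so no decomposition can have width below 2. Combining the bounds, tw(G) = 2.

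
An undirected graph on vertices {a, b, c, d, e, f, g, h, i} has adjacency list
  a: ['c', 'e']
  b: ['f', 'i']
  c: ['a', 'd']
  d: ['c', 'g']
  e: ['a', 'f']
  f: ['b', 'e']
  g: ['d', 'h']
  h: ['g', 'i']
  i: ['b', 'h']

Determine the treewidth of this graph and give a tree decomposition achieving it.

Treewidth 2.
Bags: B1 = {b, h, i}  B2 = {b, f, h}  B3 = {e, f, h}  B4 = {a, e, h}  B5 = {a, c, h}  B6 = {c, d, h}  B7 = {d, g, h}
Tree: B1–B2, B2–B3, B3–B4, B4–B5, B5–B6, B6–B7

Each bag holds 3 vertices, so the decomposition has width 2, which upper-bounds the treewidth. For the lower bound, G contains the cycle h–i–b–f–e–a–c–d–g–h, so G is not a forest; only forests have treewidth ≤ 1, hence tw(G) ≥ 2. Hence tw(G) = 2 exactly.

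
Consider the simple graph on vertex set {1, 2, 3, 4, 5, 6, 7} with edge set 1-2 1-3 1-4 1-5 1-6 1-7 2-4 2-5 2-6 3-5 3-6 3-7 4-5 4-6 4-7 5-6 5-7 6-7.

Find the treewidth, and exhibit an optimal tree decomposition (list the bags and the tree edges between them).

Treewidth 4.
Bags: B1 = {1, 2, 4, 5, 6}  B2 = {1, 4, 5, 6, 7}  B3 = {1, 3, 5, 6, 7}
Tree: B1–B2, B2–B3

Every bag has size at most 5, so the width is 5 − 1 = 4 and tw(G) ≤ 4. On the other hand G contains the 5-clique {1, 3, 5, 6, 7}. A clique must lie in a single bag of any decomposition, so no decomposition can have width below 4. Therefore the treewidth is 4.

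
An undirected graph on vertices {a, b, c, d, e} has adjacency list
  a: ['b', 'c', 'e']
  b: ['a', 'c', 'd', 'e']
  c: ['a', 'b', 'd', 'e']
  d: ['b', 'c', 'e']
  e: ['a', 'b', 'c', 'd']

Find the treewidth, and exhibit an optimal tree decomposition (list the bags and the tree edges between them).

Each bag holds 4 vertices, so the decomposition has width 3, which upper-bounds the treewidth. Conversely, {b, c, d, e} is a clique of size 4, and the vertices of any clique must share a bag in every tree decomposition; so some bag has ≥ 4 vertices and tw(G) ≥ 3. Combining the bounds, tw(G) = 3.

Treewidth 3.
One optimal decomposition is:
Bags: B1 = {a, b, c, e}  B2 = {b, c, d, e}
Tree: B1–B2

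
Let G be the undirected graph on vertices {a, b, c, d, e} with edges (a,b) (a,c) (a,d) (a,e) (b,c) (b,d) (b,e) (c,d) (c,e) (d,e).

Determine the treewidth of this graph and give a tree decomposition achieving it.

Treewidth 4.
One such decomposition:
Bags: B1 = {a, b, c, d, e}
Tree: (single bag)

A single bag containing all 5 vertices is trivially a valid decomposition of width 4. Conversely, {a, b, c, d, e} is a clique of size 5, and the vertices of any clique must share a bag in every tree decomposition; so some bag has ≥ 5 vertices and tw(G) ≥ 4. Hence tw(G) = 4 exactly.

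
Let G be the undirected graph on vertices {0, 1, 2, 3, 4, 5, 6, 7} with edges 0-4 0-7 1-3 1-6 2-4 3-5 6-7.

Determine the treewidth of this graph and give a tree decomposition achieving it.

Treewidth 1.
One optimal decomposition is:
Bags: B1 = {3, 5}  B2 = {1, 3}  B3 = {1, 6}  B4 = {6, 7}  B5 = {0, 7}  B6 = {0, 4}  B7 = {2, 4}
Tree: B1–B2, B2–B3, B3–B4, B4–B5, B5–B6, B6–B7

Every bag has size at most 2, so the width is 2 − 1 = 1 and tw(G) ≤ 1. G has an edge, so its treewidth is at least 1. Hence tw(G) = 1 exactly.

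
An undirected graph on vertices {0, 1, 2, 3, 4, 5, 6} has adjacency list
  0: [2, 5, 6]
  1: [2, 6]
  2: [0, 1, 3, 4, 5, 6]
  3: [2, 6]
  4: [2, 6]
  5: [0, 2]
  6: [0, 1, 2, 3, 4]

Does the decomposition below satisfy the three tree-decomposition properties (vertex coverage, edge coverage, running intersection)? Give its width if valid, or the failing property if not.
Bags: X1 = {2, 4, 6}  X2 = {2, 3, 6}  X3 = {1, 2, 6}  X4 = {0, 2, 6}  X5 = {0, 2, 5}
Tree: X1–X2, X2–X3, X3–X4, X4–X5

Checking the three conditions: (i) the bags cover all of {0, 1, 2, 3, 4, 5, 6}; (ii) for each edge, some bag contains both endpoints; (iii) the bags containing any fixed vertex form a subtree. All hold, so the decomposition is valid with width 3 − 1 = 2.

Yes; width 2.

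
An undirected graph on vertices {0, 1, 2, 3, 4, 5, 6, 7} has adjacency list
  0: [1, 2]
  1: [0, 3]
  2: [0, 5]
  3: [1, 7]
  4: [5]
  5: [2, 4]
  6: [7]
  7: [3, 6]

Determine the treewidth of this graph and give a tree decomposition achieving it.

Every bag has size at most 2, so the width is 2 − 1 = 1 and tw(G) ≤ 1. Any graph with an edge has treewidth ≥ 1, and G has the edge 6–7. Combining the bounds, tw(G) = 1.

Treewidth 1.
One optimal decomposition is:
Bags: B1 = {6, 7}  B2 = {3, 7}  B3 = {1, 3}  B4 = {0, 1}  B5 = {0, 2}  B6 = {2, 5}  B7 = {4, 5}
Tree: B1–B2, B2–B3, B3–B4, B4–B5, B5–B6, B6–B7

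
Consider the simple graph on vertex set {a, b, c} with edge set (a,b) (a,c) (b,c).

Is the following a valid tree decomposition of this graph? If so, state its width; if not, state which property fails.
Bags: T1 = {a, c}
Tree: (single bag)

A tree decomposition must satisfy three properties: every vertex lies in some bag; for every edge, both endpoints lie together in some bag; and for every vertex, the bags containing it form a connected subtree. Here vertex b appears in no bag, so the decomposition is invalid.

No — vertex b appears in no bag.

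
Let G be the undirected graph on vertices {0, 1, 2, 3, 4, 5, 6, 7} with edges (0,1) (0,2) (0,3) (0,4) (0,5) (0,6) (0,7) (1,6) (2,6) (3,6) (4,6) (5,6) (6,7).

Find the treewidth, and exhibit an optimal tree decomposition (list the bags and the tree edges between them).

Each bag holds 3 vertices, so the decomposition has width 2, which upper-bounds the treewidth. For the lower bound, the 3 vertices {0, 1, 6} are pairwise adjacent, and any tree decomposition puts a clique entirely inside one bag — forcing width ≥ 2. Combining the bounds, tw(G) = 2.

Treewidth 2.
One optimal decomposition is:
Bags: B1 = {0, 2, 6}  B2 = {0, 3, 6}  B3 = {0, 5, 6}  B4 = {0, 6, 7}  B5 = {0, 1, 6}  B6 = {0, 4, 6}
Tree: B1–B2, B2–B3, B3–B4, B4–B5, B4–B6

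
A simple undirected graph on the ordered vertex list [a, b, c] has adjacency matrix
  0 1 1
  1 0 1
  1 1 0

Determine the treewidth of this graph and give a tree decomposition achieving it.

A single bag containing all 3 vertices is trivially a valid decomposition of width 2. On the other hand G contains the 3-clique {a, b, c}. A clique must lie in a single bag of any decomposition, so no decomposition can have width below 2. Therefore the treewidth is 2.

Treewidth 2.
One optimal decomposition is:
Bags: B1 = {a, b, c}
Tree: (single bag)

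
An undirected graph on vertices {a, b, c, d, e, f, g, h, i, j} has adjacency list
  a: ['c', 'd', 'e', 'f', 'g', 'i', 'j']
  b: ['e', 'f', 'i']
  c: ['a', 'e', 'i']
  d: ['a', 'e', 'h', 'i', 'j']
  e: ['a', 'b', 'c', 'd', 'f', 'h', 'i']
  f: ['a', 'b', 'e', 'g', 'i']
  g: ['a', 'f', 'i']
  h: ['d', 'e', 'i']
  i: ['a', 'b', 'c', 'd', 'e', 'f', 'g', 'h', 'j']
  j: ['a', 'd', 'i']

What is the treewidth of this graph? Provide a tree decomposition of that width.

Treewidth 3.
One such decomposition:
Bags: B1 = {a, e, f, i}  B2 = {a, d, e, i}  B3 = {a, d, i, j}  B4 = {d, e, h, i}  B5 = {b, e, f, i}  B6 = {a, c, e, i}  B7 = {a, f, g, i}
Tree: B1–B2, B2–B3, B2–B4, B1–B5, B1–B6, B1–B7

Each bag holds 4 vertices, so the decomposition has width 3, which upper-bounds the treewidth. For the lower bound, the 4 vertices {d, e, h, i} are pairwise adjacent, and any tree decomposition puts a clique entirely inside one bag — forcing width ≥ 3. Therefore the treewidth is 3.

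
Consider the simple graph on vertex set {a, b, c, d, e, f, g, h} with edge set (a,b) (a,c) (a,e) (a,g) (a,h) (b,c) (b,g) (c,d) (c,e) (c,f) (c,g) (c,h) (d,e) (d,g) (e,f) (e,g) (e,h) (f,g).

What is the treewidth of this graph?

A width-3 tree decomposition is:
Bags: B1 = {a, b, c, g}  B2 = {a, c, e, g}  B3 = {a, c, e, h}  B4 = {c, e, f, g}  B5 = {c, d, e, g}
Tree: B1–B2, B2–B3, B2–B4, B2–B5
Every bag has size at most 4, so the width is 4 − 1 = 3 and tw(G) ≤ 3. Conversely, {c, d, e, g} is a clique of size 4, and the vertices of any clique must share a bag in every tree decomposition; so some bag has ≥ 4 vertices and tw(G) ≥ 3. Therefore the treewidth is 3.

3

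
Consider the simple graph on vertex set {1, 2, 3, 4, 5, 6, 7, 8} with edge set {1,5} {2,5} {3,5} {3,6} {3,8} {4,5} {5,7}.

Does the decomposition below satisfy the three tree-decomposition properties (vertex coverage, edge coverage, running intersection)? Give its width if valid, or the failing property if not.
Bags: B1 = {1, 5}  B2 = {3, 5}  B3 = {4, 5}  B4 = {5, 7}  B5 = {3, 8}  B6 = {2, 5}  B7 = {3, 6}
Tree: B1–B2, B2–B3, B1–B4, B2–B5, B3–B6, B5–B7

Yes; width 1.

Vertex coverage: the bags together contain {1, 2, 3, 4, 5, 6, 7, 8}, the full vertex set. Edge coverage: each edge of G has both endpoints in at least one bag. Running intersection: for every vertex, the bags containing it form a connected subtree. All three properties hold, so this is a valid tree decomposition of width max|bag| − 1 = 1, and hence tw(G) ≤ 1.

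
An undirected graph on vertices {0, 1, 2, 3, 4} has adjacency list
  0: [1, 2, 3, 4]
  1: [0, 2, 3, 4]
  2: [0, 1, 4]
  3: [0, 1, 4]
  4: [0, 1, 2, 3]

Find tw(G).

3

A width-3 tree decomposition is:
Bags: B1 = {0, 1, 2, 4}  B2 = {0, 1, 3, 4}
Tree: B1–B2
The largest bag has 4 vertices, giving width 3; this decomposition certifies tw(G) ≤ 3. On the other hand G contains the 4-clique {0, 1, 2, 4}. A clique must lie in a single bag of any decomposition, so no decomposition can have width below 3. The upper and lower bounds meet at 3, so that is the treewidth.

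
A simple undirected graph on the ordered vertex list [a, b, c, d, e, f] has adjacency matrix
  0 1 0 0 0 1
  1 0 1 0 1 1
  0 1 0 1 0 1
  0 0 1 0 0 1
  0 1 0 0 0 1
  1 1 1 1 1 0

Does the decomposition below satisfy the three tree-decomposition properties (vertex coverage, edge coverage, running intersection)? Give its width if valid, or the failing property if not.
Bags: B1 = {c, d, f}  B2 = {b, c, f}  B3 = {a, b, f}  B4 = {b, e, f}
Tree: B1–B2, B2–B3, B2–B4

Yes; width 2.

Every vertex of G appears in some bag (union = {a, b, c, d, e, f}); every edge is covered by a bag; and for each vertex v the set of bags containing v is connected in the bag tree. The decomposition is therefore valid. The largest bag has 3 vertices, so the width is 2.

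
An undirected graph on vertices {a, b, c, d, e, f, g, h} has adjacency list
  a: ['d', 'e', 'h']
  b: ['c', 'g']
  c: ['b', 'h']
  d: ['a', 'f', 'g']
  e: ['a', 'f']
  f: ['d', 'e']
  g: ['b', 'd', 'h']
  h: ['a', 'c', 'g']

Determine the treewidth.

2

A width-2 tree decomposition is:
Bags: B1 = {d, e, f}  B2 = {a, d, e}  B3 = {a, d, g}  B4 = {a, g, h}  B5 = {b, g, h}  B6 = {b, c, h}
Tree: B1–B2, B2–B3, B3–B4, B4–B5, B5–B6
Every bag has size at most 3, so the width is 3 − 1 = 2 and tw(G) ≤ 2. For the lower bound, G contains the cycle f–e–a–d–f, so G is not a forest; only forests have treewidth ≤ 1, hence tw(G) ≥ 2. The upper and lower bounds meet at 2, so that is the treewidth.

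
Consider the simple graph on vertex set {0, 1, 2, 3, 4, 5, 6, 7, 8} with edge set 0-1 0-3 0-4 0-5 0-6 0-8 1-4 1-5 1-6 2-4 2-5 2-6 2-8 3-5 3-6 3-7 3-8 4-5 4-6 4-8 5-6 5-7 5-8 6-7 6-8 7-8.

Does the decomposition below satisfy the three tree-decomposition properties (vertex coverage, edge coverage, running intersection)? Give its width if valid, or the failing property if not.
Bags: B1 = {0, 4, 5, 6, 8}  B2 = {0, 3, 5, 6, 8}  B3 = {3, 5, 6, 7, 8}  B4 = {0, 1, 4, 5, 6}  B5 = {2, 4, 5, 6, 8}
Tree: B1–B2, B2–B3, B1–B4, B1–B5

Yes; width 4.

Vertex coverage: the bags together contain {0, 1, 2, 3, 4, 5, 6, 7, 8}, the full vertex set. Edge coverage: each edge of G has both endpoints in at least one bag. Running intersection: for every vertex, the bags containing it form a connected subtree. All three properties hold, so this is a valid tree decomposition of width max|bag| − 1 = 4, and hence tw(G) ≤ 4.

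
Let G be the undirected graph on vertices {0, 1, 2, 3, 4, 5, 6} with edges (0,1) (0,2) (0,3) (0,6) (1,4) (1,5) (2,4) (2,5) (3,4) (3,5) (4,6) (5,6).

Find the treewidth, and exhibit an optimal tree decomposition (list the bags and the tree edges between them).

Every bag has size at most 4, so the width is 4 − 1 = 3 and tw(G) ≤ 3. For the lower bound: the 4 vertex sets {0,3}, {2,5}, {4}, {6} are disjoint, each induces a connected subgraph, and every pair is joined by at least one edge of G. Contracting each set to a single vertex therefore yields K_{4} as a minor, and since treewidth is minor-monotone, tw(G) ≥ tw(K_{4}) = 3. Hence tw(G) = 3 exactly.

Treewidth 3.
One such decomposition:
Bags: B1 = {0, 3, 4, 5}  B2 = {0, 2, 4, 5}  B3 = {0, 4, 5, 6}  B4 = {0, 1, 4, 5}
Tree: B1–B2, B2–B3, B3–B4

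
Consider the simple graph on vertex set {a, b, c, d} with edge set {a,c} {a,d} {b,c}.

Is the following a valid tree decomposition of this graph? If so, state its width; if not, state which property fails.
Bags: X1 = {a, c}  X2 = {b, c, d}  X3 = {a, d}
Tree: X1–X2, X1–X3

A tree decomposition must satisfy three properties: every vertex lies in some bag; for every edge, both endpoints lie together in some bag; and for every vertex, the bags containing it form a connected subtree. Here bags containing vertex d are not connected in the tree, so the decomposition is invalid.

No — bags containing vertex d are not connected in the tree.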